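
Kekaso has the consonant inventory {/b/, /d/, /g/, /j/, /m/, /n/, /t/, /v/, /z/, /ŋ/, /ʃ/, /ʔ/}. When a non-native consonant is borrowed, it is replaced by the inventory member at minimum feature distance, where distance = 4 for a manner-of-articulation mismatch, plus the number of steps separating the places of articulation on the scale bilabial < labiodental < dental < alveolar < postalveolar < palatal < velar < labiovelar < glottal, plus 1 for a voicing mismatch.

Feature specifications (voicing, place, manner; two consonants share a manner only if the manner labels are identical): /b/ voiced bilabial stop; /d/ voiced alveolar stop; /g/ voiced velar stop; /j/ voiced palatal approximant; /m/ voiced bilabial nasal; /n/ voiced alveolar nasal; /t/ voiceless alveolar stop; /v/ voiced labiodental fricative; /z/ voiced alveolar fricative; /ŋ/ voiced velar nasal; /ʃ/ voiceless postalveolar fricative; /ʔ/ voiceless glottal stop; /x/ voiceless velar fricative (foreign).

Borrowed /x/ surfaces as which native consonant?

/ʃ/ is closest: same manner (fricative), place distance 2 (velar→postalveolar), same voicing; total 2. Next closest is /z/ at distance 4.

ʃ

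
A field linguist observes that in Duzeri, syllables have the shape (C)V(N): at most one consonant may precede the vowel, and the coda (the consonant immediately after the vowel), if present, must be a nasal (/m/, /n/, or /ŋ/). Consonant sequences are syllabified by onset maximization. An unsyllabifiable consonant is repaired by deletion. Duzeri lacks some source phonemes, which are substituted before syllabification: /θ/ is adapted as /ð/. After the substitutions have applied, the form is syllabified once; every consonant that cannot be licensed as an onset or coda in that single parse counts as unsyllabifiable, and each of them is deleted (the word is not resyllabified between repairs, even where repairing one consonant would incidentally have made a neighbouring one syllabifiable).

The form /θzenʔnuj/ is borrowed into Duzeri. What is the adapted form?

zennu

Substitution: /θ/ → /ð/, giving /ðzenʔnuj/.
Syllabifying with onset maximization leaves /ð/, /ʔ/, /j/ stranded (only a nasal (/m/, /n/, or /ŋ/) is licensed in coda position; onsets are limited to one consonant).
Each unlicensed consonant is deleted: /ð/, /ʔ/, /j/.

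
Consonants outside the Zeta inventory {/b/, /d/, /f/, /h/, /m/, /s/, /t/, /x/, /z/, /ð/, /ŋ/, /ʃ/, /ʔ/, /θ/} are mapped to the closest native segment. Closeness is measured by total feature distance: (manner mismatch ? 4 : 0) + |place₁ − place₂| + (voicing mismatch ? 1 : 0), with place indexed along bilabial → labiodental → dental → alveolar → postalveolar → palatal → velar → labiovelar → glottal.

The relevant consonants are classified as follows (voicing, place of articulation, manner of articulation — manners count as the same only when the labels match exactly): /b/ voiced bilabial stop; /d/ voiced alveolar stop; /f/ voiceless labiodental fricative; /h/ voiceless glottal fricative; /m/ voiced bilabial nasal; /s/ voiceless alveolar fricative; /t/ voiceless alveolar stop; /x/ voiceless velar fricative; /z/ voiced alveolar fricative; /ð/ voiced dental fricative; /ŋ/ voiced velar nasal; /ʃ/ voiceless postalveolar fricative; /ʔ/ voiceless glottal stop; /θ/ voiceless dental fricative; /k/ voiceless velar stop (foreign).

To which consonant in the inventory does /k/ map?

/ʔ/ is closest: same manner (stop), place distance 2 (velar→glottal), same voicing; total 2. Next closest is /t/ at distance 3.

ʔ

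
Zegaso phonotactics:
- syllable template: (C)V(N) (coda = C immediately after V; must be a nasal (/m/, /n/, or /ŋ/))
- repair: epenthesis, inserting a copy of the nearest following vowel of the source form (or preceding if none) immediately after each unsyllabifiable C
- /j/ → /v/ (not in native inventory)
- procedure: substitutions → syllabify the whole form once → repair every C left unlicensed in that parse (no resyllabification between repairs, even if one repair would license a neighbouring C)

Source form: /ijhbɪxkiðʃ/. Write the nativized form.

ivɪhɪbɪxikiðiʃi

Substitution: /j/ → /v/, giving /ivhbɪxkiðʃ/.
Under (C)V(N), the unsyllabifiable consonants are /v/, /h/, /x/, /ð/, /ʃ/ (only a nasal (/m/, /n/, or /ŋ/) is licensed in coda position; onsets are limited to one consonant).
Inserting the epenthetic vowel yields /v/ → /vɪ/, /h/ → /hɪ/, /x/ → /xi/, /ð/ → /ði/, /ʃ/ → /ʃi/.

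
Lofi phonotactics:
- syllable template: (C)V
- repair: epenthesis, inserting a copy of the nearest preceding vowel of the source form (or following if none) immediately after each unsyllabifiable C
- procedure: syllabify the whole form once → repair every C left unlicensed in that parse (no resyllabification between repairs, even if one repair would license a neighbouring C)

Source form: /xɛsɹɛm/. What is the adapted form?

Syllabifying with onset maximization leaves /s/, /m/ stranded (no codas are permitted; onsets are limited to one consonant).
Each unlicensed consonant becomes the onset of a new syllable: /s/ → /sɛ/, /m/ → /mɛ/.

xɛsɛɹɛmɛ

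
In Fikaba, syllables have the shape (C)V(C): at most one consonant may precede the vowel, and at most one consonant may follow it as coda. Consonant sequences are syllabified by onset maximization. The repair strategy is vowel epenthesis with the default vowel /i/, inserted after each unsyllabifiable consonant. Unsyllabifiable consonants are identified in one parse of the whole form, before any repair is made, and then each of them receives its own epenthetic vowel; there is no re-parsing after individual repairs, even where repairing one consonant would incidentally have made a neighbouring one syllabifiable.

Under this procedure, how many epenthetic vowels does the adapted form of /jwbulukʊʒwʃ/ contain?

4

The unsyllabifiable consonants are /j/, /w/, /w/, /ʃ/; each receives one epenthetic vowel.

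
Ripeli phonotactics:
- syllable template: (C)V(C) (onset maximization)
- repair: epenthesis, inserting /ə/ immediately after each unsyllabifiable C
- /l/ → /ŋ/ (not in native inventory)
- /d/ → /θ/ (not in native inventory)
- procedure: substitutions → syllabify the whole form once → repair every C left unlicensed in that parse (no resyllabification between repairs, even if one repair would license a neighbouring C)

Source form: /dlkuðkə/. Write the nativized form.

θəŋəkuðkə

Substitution: /d/ → /θ/, /l/ → /ŋ/, giving /θŋkuðkə/.
The consonants /θ/, /ŋ/ cannot be parsed into a legal (C)V(C) syllable (at most one coda consonant is licensed; onsets are limited to one consonant).
Inserting the epenthetic vowel yields /θ/ → /θə/, /ŋ/ → /ŋə/.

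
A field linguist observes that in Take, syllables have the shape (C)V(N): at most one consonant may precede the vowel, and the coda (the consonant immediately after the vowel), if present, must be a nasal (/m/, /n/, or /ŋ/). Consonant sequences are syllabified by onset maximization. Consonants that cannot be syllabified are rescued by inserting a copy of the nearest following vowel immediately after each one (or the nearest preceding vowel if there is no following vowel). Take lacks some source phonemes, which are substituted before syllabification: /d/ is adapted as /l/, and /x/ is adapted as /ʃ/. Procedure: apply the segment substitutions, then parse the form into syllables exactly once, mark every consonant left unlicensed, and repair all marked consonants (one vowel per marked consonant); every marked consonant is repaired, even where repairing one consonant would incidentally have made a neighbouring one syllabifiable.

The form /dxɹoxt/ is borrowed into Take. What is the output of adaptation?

loʃoɹoʃoto

Substitution: /d/ → /l/, /x/ → /ʃ/, giving /lʃɹoʃt/.
The consonants /l/, /ʃ/, /ʃ/, /t/ cannot be parsed into a legal (C)V(N) syllable (only a nasal (/m/, /n/, or /ŋ/) is licensed in coda position; onsets are limited to one consonant).
Each unlicensed consonant becomes the onset of a new syllable: /l/ → /lo/, /ʃ/ → /ʃo/, /ʃ/ → /ʃo/, /t/ → /to/.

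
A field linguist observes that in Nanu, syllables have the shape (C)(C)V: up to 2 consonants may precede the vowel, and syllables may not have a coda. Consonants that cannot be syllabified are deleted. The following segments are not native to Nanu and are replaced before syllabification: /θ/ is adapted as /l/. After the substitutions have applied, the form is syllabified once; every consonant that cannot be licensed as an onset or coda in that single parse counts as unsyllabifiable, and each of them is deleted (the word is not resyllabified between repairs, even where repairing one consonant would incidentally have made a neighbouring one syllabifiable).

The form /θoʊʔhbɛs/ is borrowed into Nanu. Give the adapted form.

Substitution: /θ/ → /l/, giving /loʊʔhbɛs/.
Under (C)(C)V, the unsyllabifiable consonants are /ʔ/, /s/ (no codas are permitted; onsets may contain at most 2 consonants).
Deletion applies to /ʔ/, /s/.

loʊhbɛ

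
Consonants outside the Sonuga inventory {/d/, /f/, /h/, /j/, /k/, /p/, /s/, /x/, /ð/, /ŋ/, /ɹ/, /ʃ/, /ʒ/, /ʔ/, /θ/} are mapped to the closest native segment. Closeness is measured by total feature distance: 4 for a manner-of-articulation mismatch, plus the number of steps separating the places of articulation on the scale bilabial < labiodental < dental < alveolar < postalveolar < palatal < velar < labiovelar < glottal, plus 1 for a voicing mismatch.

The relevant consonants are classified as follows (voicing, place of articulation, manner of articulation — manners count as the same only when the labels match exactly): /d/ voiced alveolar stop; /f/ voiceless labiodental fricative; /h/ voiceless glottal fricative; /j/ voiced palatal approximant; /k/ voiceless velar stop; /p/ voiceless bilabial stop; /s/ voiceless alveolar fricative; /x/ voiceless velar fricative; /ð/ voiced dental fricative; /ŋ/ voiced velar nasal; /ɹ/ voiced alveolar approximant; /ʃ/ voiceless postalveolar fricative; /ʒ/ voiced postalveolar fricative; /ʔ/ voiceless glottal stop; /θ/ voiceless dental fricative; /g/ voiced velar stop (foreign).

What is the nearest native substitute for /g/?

k

/k/ is closest: same manner (stop), place distance 0 (velar→velar), voicing differs (+1); total 1. Next closest is /d/ at distance 3.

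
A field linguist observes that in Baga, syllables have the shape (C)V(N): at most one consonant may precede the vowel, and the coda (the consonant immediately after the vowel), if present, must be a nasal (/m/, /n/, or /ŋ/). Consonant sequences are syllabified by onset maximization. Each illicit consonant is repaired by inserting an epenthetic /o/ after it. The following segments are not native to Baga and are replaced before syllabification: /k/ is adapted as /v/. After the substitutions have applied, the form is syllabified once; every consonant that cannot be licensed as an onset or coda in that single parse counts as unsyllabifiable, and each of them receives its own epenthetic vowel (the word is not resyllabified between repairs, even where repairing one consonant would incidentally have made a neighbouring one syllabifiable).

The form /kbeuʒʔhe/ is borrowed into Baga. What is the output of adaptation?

vobeuʒoʔohe

Substitution: /k/ → /v/, giving /vbeuʒʔhe/.
Syllabifying with onset maximization leaves /v/, /ʒ/, /ʔ/ stranded (only a nasal (/m/, /n/, or /ŋ/) is licensed in coda position; onsets are limited to one consonant).
Each unlicensed consonant becomes the onset of a new syllable: /v/ → /vo/, /ʒ/ → /ʒo/, /ʔ/ → /ʔo/.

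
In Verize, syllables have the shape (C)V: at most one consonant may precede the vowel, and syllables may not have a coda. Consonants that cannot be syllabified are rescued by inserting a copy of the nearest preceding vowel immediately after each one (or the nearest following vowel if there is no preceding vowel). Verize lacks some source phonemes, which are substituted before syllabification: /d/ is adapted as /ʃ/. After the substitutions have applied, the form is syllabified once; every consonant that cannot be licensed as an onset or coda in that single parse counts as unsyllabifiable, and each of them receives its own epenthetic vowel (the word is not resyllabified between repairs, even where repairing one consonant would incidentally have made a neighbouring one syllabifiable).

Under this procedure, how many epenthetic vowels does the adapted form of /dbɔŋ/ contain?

After substitution the input is /ʃbɔŋ/.
The unsyllabifiable consonants are /ʃ/, /ŋ/; each receives one epenthetic vowel.

2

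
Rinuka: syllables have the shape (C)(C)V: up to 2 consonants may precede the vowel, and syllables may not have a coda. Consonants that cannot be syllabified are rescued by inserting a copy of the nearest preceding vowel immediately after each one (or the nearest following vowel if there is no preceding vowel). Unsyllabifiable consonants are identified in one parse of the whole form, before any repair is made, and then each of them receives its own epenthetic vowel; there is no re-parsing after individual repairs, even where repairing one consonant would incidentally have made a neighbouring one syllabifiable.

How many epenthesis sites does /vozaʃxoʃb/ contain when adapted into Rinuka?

2

The unsyllabifiable consonants are /ʃ/, /b/; each receives one epenthetic vowel.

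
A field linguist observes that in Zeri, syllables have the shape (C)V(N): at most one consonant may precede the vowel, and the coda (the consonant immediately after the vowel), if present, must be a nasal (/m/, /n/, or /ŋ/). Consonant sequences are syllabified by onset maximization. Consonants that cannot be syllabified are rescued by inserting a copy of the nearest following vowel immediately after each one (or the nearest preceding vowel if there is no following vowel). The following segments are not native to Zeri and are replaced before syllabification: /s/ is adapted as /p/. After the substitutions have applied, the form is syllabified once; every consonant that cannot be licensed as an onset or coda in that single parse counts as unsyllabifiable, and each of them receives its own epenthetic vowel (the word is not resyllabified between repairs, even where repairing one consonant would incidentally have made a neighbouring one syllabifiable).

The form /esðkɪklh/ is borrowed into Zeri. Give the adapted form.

epɪðɪkɪkɪlɪhɪ

Substitution: /s/ → /p/, giving /epðkɪklh/.
Under (C)V(N), the unsyllabifiable consonants are /p/, /ð/, /k/, /l/, /h/ (only a nasal (/m/, /n/, or /ŋ/) is licensed in coda position; onsets are limited to one consonant).
Each unlicensed consonant becomes the onset of a new syllable: /p/ → /pɪ/, /ð/ → /ðɪ/, /k/ → /kɪ/, /l/ → /lɪ/, /h/ → /hɪ/.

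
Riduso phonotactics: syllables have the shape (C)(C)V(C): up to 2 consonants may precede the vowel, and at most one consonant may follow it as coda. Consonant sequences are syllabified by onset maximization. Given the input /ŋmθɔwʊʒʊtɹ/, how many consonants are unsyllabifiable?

The consonants /ŋ/, /ɹ/ cannot be parsed into a legal (C)(C)V(C) syllable (at most one coda consonant is licensed; onsets may contain at most 2 consonants).

2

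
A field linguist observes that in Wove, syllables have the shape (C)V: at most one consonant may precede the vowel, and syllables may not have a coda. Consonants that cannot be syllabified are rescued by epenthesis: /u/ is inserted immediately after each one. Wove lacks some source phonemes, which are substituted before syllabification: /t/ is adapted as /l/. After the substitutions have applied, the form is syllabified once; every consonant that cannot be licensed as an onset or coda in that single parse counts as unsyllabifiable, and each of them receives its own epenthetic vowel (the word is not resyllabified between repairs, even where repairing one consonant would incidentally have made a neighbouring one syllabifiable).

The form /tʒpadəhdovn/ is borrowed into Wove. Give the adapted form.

luʒupadəhudovunu

Substitution: /t/ → /l/, giving /lʒpadəhdovn/.
The consonants /l/, /ʒ/, /h/, /v/, /n/ cannot be parsed into a legal (C)V syllable (no codas are permitted; onsets are limited to one consonant).
Each unlicensed consonant becomes the onset of a new syllable: /l/ → /lu/, /ʒ/ → /ʒu/, /h/ → /hu/, /v/ → /vu/, /n/ → /nu/.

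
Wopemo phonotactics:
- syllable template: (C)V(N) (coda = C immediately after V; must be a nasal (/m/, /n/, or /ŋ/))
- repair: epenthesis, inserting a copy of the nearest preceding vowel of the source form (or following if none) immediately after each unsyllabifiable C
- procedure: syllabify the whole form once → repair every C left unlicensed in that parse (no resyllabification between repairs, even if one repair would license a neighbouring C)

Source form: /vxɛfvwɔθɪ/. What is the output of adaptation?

Under (C)V(N), the unsyllabifiable consonants are /v/, /f/, /v/ (only a nasal (/m/, /n/, or /ŋ/) is licensed in coda position; onsets are limited to one consonant).
Inserting the epenthetic vowel yields /v/ → /vɛ/, /f/ → /fɛ/, /v/ → /vɛ/.

vɛxɛfɛvɛwɔθɪ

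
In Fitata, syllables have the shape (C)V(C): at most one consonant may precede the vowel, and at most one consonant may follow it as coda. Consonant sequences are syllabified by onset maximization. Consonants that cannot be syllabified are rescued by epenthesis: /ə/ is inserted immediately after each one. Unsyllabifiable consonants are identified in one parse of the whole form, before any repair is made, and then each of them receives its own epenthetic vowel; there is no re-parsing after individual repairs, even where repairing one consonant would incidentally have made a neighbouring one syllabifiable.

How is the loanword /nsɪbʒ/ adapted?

Under (C)V(C), the unsyllabifiable consonants are /n/, /ʒ/ (at most one coda consonant is licensed; onsets are limited to one consonant).
Each unlicensed consonant becomes the onset of a new syllable: /n/ → /nə/, /ʒ/ → /ʒə/.

nəsɪbʒə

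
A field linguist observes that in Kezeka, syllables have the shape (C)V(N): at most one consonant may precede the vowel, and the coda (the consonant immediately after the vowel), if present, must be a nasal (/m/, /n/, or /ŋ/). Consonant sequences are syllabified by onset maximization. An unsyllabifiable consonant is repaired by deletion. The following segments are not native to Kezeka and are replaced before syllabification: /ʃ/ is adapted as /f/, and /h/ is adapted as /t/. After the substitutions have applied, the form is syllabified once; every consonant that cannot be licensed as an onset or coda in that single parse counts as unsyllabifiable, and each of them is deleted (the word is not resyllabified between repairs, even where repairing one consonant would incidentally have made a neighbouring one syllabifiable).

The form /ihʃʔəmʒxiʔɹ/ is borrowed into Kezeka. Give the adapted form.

Substitution: /h/ → /t/, /ʃ/ → /f/, giving /itfʔəmʒxiʔɹ/.
The consonants /t/, /f/, /ʒ/, /ʔ/, /ɹ/ cannot be parsed into a legal (C)V(N) syllable (only a nasal (/m/, /n/, or /ŋ/) is licensed in coda position; onsets are limited to one consonant).
Each unlicensed consonant is deleted: /t/, /f/, /ʒ/, /ʔ/, /ɹ/.

iʔəmxi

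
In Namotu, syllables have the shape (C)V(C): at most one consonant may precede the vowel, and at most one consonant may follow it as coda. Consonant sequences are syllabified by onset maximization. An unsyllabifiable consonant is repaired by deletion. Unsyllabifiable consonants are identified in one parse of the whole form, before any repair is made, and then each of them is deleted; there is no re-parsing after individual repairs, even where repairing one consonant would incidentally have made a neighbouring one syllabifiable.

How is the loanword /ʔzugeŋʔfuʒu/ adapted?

The consonants /ʔ/, /ʔ/ cannot be parsed into a legal (C)V(C) syllable (at most one coda consonant is licensed; onsets are limited to one consonant).
Each unlicensed consonant is deleted: /ʔ/, /ʔ/.

zugeŋfuʒu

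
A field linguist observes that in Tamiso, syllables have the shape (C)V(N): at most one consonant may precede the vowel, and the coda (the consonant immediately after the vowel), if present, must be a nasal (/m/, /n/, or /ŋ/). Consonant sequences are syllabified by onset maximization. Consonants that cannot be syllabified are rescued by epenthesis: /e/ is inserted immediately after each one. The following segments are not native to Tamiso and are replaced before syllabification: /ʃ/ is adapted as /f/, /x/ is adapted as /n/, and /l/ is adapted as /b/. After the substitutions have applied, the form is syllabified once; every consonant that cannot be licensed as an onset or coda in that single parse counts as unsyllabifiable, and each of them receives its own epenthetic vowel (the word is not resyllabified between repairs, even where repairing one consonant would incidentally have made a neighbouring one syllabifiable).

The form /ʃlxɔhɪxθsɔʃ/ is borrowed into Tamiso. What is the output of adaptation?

febenɔhɪnθesɔfe

Substitution: /ʃ/ → /f/, /l/ → /b/, /x/ → /n/, giving /fbnɔhɪnθsɔf/.
Under (C)V(N), the unsyllabifiable consonants are /f/, /b/, /θ/, /f/ (only a nasal (/m/, /n/, or /ŋ/) is licensed in coda position; onsets are limited to one consonant).
Inserting the epenthetic vowel yields /f/ → /fe/, /b/ → /be/, /θ/ → /θe/, /f/ → /fe/.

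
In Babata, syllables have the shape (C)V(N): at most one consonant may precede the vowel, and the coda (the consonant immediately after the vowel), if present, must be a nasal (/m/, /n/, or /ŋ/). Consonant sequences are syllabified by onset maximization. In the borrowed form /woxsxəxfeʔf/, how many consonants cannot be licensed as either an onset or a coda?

The consonants /x/, /s/, /x/, /ʔ/, /f/ cannot be parsed into a legal (C)V(N) syllable (only a nasal (/m/, /n/, or /ŋ/) is licensed in coda position; onsets are limited to one consonant).

5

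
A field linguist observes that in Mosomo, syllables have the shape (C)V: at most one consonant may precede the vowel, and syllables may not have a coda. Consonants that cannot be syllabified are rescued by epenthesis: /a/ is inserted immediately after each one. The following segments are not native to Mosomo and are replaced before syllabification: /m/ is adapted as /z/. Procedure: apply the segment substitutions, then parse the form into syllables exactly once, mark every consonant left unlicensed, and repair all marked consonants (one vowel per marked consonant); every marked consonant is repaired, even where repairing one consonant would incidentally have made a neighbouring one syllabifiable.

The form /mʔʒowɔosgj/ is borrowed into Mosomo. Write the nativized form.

Substitution: /m/ → /z/, giving /zʔʒowɔosgj/.
The consonants /z/, /ʔ/, /s/, /g/, /j/ cannot be parsed into a legal (C)V syllable (no codas are permitted; onsets are limited to one consonant).
Inserting the epenthetic vowel yields /z/ → /za/, /ʔ/ → /ʔa/, /s/ → /sa/, /g/ → /ga/, /j/ → /ja/.

zaʔaʒowɔosagaja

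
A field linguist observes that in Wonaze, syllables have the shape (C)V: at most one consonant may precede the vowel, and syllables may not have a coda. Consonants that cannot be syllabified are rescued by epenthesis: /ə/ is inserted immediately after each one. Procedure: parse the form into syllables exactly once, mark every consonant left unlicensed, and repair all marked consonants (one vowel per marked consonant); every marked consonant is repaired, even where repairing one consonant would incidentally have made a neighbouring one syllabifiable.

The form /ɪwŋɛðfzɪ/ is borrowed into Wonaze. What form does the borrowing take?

Under (C)V, the unsyllabifiable consonants are /w/, /ð/, /f/ (no codas are permitted; onsets are limited to one consonant).
Epenthesis after each stranded consonant: /w/ → /wə/, /ð/ → /ðə/, /f/ → /fə/.

ɪwəŋɛðəfəzɪ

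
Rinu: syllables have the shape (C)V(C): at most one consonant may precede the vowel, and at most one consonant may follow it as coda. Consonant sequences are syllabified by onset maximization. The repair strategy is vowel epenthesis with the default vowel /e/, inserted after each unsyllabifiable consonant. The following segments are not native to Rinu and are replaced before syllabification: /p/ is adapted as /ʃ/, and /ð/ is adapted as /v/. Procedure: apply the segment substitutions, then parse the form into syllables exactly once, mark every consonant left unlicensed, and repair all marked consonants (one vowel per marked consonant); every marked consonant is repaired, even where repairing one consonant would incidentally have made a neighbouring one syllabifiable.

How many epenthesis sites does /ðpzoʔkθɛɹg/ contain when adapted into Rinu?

4

After substitution the input is /vʃzoʔkθɛɹg/.
The unsyllabifiable consonants are /v/, /ʃ/, /k/, /g/; each receives one epenthetic vowel.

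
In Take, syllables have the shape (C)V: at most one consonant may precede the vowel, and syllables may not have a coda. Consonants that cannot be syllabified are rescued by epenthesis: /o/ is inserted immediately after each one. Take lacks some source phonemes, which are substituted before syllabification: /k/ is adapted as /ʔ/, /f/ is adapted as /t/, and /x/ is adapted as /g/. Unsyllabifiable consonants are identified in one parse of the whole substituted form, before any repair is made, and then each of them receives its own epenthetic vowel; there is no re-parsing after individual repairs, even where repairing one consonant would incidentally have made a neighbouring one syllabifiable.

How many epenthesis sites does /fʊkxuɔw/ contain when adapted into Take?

After substitution the input is /tʊʔguɔw/.
The unsyllabifiable consonants are /ʔ/, /w/; each receives one epenthetic vowel.

2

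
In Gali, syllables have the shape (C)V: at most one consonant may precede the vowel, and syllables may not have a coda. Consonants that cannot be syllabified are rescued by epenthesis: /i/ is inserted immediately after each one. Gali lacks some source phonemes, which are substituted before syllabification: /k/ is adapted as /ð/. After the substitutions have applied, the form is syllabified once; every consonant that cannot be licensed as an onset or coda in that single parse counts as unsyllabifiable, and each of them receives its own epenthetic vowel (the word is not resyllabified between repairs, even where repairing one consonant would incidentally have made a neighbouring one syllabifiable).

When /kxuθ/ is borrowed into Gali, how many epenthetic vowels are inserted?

2

After substitution the input is /ðxuθ/.
The unsyllabifiable consonants are /ð/, /θ/; each receives one epenthetic vowel.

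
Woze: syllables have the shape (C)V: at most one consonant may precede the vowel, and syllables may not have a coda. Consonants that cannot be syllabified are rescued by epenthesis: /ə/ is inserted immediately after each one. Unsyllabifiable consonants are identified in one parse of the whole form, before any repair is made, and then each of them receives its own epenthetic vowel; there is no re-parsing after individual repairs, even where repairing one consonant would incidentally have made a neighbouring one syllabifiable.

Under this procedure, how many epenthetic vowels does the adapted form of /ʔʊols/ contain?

2

The unsyllabifiable consonants are /l/, /s/; each receives one epenthetic vowel.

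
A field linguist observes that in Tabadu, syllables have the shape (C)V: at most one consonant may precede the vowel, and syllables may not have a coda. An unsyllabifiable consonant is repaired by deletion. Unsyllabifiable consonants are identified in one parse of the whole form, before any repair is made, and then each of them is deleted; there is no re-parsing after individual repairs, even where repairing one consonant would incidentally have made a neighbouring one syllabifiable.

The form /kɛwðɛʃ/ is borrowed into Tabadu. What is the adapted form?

The consonants /w/, /ʃ/ cannot be parsed into a legal (C)V syllable (no codas are permitted; onsets are limited to one consonant).
Each unlicensed consonant is deleted: /w/, /ʃ/.

kɛðɛ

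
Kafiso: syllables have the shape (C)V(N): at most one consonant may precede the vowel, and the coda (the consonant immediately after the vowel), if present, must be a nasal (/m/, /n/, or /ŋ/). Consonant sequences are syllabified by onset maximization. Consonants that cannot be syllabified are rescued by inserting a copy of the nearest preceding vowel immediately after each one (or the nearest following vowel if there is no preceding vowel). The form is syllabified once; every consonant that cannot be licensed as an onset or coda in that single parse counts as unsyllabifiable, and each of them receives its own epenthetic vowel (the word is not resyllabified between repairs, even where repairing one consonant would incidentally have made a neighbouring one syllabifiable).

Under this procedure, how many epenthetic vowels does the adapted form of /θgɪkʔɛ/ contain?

2

The unsyllabifiable consonants are /θ/, /k/; each receives one epenthetic vowel.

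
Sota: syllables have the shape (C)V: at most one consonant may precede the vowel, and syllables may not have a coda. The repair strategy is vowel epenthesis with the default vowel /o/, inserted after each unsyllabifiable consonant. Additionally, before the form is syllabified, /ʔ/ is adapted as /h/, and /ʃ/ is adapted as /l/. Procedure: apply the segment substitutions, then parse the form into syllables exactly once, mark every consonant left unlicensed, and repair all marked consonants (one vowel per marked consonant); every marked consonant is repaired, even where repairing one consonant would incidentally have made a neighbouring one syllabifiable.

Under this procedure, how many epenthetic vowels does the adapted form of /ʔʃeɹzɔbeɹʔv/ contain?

After substitution the input is /hleɹzɔbeɹhv/.
The unsyllabifiable consonants are /h/, /ɹ/, /ɹ/, /h/, /v/; each receives one epenthetic vowel.

5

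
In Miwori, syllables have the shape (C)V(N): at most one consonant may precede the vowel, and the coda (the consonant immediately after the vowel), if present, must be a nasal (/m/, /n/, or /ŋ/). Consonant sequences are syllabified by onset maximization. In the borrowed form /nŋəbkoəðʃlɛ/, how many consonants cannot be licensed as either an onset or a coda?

4

Syllabifying with onset maximization leaves /n/, /b/, /ð/, /ʃ/ stranded (only a nasal (/m/, /n/, or /ŋ/) is licensed in coda position; onsets are limited to one consonant).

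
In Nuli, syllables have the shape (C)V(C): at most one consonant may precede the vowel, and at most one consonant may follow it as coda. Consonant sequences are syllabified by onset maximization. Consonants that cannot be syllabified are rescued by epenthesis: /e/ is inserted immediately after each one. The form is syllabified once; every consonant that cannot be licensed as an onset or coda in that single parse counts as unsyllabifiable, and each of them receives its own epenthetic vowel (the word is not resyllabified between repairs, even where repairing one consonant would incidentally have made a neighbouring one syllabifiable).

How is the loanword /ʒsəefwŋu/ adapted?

ʒesəefweŋu

Syllabifying with onset maximization leaves /ʒ/, /w/ stranded (at most one coda consonant is licensed; onsets are limited to one consonant).
Epenthesis after each stranded consonant: /ʒ/ → /ʒe/, /w/ → /we/.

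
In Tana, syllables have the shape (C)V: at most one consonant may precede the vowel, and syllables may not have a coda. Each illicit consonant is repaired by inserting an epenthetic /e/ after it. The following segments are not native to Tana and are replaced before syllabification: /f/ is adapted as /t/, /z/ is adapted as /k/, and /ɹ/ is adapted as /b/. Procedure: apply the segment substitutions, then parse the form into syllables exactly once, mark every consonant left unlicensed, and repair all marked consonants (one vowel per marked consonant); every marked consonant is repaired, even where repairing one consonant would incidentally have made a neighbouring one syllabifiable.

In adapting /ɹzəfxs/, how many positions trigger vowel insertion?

After substitution the input is /bkətxs/.
The unsyllabifiable consonants are /b/, /t/, /x/, /s/; each receives one epenthetic vowel.

4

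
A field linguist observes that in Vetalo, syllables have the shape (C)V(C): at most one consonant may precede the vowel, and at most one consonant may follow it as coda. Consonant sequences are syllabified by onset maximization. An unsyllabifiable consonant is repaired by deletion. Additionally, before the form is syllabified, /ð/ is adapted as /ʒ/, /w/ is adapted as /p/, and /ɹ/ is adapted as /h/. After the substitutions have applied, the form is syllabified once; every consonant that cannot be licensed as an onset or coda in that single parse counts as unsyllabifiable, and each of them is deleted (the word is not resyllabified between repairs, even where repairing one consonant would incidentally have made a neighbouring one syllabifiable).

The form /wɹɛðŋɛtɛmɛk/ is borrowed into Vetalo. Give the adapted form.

Substitution: /w/ → /p/, /ɹ/ → /h/, /ð/ → /ʒ/, giving /phɛʒŋɛtɛmɛk/.
The consonants /p/ cannot be parsed into a legal (C)V(C) syllable (at most one coda consonant is licensed; onsets are limited to one consonant).
Deletion applies to /p/.

hɛʒŋɛtɛmɛk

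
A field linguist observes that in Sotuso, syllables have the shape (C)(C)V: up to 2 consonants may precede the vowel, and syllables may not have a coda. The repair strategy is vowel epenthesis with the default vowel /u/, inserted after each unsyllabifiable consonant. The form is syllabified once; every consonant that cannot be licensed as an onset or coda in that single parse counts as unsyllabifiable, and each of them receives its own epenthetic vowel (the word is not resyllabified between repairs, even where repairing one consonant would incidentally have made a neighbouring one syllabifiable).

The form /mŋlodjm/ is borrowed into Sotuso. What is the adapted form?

muŋlodujumu

Syllabifying with onset maximization leaves /m/, /d/, /j/, /m/ stranded (no codas are permitted; onsets may contain at most 2 consonants).
Epenthesis after each stranded consonant: /m/ → /mu/, /d/ → /du/, /j/ → /ju/, /m/ → /mu/.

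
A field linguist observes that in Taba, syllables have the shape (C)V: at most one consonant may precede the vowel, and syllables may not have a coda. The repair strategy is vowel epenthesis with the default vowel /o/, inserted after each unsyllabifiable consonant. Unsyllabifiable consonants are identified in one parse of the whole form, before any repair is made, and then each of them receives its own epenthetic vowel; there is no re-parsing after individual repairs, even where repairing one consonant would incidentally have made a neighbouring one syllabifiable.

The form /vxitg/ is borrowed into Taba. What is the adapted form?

Under (C)V, the unsyllabifiable consonants are /v/, /t/, /g/ (no codas are permitted; onsets are limited to one consonant).
Epenthesis after each stranded consonant: /v/ → /vo/, /t/ → /to/, /g/ → /go/.

voxitogo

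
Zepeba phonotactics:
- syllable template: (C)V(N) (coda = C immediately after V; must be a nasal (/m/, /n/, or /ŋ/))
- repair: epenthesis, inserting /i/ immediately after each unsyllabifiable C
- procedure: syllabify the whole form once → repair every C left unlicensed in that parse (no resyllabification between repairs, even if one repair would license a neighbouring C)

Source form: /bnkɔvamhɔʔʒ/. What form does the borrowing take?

binikɔvamhɔʔiʒi

Under (C)V(N), the unsyllabifiable consonants are /b/, /n/, /ʔ/, /ʒ/ (only a nasal (/m/, /n/, or /ŋ/) is licensed in coda position; onsets are limited to one consonant).
Inserting the epenthetic vowel yields /b/ → /bi/, /n/ → /ni/, /ʔ/ → /ʔi/, /ʒ/ → /ʒi/.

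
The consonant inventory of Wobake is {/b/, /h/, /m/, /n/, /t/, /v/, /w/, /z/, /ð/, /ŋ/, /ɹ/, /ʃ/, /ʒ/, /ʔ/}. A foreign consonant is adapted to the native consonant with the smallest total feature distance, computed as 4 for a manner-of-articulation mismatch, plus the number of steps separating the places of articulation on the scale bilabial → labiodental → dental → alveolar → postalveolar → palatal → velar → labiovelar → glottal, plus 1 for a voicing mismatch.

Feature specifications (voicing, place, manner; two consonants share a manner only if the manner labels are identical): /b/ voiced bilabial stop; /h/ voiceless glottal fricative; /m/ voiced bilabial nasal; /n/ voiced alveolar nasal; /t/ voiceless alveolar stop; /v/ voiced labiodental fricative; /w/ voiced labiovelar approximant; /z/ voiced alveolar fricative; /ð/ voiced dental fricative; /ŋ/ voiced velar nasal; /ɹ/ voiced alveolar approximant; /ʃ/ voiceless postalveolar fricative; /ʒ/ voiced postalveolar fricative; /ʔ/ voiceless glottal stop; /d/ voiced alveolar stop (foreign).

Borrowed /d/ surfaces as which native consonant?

t

/t/ is closest: same manner (stop), place distance 0 (alveolar→alveolar), voicing differs (+1); total 1. Next closest is /b/ at distance 3.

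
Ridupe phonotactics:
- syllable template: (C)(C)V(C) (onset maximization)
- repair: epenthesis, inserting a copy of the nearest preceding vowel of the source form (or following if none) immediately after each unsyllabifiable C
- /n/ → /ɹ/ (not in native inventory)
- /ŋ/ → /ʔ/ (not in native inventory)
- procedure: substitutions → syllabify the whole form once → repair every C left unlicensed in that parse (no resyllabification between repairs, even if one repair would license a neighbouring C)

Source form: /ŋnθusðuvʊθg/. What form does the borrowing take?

ʔuɹθusðuvʊθgʊ

Substitution: /ŋ/ → /ʔ/, /n/ → /ɹ/, giving /ʔɹθusðuvʊθg/.
Syllabifying with onset maximization leaves /ʔ/, /g/ stranded (at most one coda consonant is licensed; onsets may contain at most 2 consonants).
Epenthesis after each stranded consonant: /ʔ/ → /ʔu/, /g/ → /gʊ/.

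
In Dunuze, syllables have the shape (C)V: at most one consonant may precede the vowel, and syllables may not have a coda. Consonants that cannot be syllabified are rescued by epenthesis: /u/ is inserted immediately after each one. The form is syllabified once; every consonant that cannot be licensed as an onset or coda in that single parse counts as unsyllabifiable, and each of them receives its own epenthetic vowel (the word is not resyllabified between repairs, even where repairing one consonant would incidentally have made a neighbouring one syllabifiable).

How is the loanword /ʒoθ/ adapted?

Under (C)V, the unsyllabifiable consonants are /θ/ (no codas are permitted; onsets are limited to one consonant).
Epenthesis after each stranded consonant: /θ/ → /θu/.

ʒoθu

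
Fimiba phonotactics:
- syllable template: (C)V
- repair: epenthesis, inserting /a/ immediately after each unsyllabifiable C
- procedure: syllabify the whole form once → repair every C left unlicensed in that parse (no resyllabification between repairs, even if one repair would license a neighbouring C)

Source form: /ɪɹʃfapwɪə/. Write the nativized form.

The consonants /ɹ/, /ʃ/, /p/ cannot be parsed into a legal (C)V syllable (no codas are permitted; onsets are limited to one consonant).
Inserting the epenthetic vowel yields /ɹ/ → /ɹa/, /ʃ/ → /ʃa/, /p/ → /pa/.

ɪɹaʃafapawɪə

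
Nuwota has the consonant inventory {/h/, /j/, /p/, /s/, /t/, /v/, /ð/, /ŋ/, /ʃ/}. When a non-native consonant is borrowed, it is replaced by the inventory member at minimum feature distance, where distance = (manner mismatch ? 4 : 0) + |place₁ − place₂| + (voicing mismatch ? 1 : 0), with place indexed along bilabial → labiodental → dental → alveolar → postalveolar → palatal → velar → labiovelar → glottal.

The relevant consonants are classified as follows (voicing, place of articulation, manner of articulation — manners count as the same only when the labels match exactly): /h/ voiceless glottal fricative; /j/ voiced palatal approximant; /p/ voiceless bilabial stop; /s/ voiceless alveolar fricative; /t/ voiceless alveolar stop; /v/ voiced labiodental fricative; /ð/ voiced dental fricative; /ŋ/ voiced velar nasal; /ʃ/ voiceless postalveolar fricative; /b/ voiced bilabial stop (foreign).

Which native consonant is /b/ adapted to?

/p/ is closest: same manner (stop), place distance 0 (bilabial→bilabial), voicing differs (+1); total 1. Next closest is /t/ at distance 4.

p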